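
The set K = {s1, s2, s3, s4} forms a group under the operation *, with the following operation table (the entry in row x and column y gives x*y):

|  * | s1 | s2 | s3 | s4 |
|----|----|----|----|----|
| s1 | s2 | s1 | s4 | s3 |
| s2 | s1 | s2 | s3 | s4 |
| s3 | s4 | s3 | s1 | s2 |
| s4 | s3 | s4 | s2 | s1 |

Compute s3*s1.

Read row s3, column s1: s3*s1 = s4.

s4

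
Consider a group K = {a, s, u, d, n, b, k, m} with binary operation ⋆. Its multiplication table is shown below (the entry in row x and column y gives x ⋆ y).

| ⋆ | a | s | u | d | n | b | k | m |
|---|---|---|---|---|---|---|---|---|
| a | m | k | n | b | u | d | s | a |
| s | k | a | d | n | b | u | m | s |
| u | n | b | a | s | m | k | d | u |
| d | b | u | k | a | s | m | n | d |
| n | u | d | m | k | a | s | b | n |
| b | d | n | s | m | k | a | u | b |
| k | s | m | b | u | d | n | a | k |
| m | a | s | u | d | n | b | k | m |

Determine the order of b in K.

The identity element is m (its row matches the header).
b^1 = b
b^2 = b ⋆ b = a
b^3 = a ⋆ b = d
b^4 = d ⋆ b = m
The first power of b equal to the identity is b^4, so ord(b) = 4.

4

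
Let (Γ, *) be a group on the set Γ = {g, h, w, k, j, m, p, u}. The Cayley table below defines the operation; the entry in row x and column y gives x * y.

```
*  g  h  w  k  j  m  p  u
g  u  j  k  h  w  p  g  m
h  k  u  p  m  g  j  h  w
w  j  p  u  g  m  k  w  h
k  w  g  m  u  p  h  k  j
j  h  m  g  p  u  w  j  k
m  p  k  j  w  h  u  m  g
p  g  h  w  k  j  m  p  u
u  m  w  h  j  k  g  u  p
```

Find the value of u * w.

Read row u, column w: u * w = h.
(Structurally, Γ here is isomorphic to the quaternion group Q_8.)

h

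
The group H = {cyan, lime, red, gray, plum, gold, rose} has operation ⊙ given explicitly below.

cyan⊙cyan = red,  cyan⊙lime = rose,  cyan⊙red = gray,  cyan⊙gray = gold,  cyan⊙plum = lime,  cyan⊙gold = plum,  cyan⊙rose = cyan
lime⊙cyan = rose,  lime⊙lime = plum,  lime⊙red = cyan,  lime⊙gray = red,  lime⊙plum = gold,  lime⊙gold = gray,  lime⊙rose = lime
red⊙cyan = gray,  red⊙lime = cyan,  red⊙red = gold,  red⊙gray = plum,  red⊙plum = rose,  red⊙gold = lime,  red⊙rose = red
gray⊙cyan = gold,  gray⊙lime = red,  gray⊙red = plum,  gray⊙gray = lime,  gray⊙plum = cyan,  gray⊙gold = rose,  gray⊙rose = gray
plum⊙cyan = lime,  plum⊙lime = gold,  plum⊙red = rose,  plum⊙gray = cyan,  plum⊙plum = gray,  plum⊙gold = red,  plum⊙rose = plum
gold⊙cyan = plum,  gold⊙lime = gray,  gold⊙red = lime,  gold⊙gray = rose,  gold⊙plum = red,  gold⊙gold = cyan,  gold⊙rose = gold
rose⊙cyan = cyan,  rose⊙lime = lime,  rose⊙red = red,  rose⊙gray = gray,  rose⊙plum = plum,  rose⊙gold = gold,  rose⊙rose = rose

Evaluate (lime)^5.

lime^1 = lime
lime^2 = lime ⊙ lime = plum
lime^3 = plum ⊙ lime = gold
lime^4 = gold ⊙ lime = gray
lime^5 = gray ⊙ lime = red

red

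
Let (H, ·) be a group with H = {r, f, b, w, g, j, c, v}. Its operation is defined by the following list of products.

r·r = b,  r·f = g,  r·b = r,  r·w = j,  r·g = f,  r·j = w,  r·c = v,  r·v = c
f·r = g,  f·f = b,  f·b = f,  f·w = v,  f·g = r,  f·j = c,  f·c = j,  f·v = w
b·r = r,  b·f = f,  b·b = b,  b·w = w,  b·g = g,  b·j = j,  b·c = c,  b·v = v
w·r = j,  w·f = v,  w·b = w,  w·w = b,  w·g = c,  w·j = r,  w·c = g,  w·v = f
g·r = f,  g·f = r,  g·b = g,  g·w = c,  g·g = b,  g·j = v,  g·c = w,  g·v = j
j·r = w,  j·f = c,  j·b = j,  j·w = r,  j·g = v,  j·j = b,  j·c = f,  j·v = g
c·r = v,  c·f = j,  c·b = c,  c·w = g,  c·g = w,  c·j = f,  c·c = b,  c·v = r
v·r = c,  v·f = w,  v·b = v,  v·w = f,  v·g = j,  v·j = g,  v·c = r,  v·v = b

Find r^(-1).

First locate the identity: row b matches the header, so b is the identity.
Scan row r for b: r·r = b. Hence r^(-1) = r.

r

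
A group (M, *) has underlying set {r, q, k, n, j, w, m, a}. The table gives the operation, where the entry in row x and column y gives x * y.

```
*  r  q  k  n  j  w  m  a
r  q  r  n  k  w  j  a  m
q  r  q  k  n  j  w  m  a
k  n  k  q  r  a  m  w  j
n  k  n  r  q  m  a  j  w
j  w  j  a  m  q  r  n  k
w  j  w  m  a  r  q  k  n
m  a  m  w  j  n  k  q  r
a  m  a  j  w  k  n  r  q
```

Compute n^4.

q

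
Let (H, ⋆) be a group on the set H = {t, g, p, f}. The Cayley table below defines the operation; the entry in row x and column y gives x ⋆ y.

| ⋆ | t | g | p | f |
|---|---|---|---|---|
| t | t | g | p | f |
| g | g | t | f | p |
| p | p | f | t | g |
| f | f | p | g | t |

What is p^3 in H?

p^1 = p
p^2 = p ⋆ p = t
p^3 = t ⋆ p = p

p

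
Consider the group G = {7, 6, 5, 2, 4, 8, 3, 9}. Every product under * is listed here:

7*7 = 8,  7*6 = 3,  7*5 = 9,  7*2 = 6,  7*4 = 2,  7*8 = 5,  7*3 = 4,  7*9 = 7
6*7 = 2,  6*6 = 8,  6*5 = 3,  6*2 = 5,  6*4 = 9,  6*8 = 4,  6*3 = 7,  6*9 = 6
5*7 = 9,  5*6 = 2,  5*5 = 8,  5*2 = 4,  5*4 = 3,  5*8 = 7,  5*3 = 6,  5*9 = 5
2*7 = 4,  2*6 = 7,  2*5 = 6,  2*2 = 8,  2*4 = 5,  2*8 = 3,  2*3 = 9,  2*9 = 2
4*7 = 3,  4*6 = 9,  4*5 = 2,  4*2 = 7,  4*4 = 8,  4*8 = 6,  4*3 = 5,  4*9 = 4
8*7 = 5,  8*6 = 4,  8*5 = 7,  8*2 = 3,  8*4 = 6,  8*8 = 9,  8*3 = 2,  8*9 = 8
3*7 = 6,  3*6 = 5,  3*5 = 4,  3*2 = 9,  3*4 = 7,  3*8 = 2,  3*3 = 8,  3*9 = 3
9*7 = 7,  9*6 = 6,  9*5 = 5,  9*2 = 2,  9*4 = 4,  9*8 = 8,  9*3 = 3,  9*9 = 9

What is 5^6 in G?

5^1 = 5
5^2 = 5*5 = 8
5^3 = 8*5 = 7
5^4 = 7*5 = 9
5^5 = 9*5 = 5
5^6 = 5*5 = 8

8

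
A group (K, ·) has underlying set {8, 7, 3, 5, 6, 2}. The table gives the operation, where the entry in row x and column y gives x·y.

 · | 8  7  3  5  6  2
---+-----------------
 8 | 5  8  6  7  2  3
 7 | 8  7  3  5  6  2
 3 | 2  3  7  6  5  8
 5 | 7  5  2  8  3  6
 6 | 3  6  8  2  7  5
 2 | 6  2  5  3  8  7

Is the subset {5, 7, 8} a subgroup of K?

Yes

{5, 7, 8} contains the identity 7.
Checking products: every product of two elements of {5, 7, 8} (read from the table) lies in {5, 7, 8}, so the set is closed.
In a finite group, a nonempty closed subset is a subgroup. So {5, 7, 8} ≤ K.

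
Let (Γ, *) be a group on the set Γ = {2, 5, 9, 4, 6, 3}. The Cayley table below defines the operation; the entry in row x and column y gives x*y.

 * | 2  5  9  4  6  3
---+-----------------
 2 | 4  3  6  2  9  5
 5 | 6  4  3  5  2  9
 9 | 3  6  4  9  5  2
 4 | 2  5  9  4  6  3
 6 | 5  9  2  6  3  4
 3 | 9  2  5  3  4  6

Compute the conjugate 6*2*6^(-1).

9

The identity is 4. In row 6, the entry 4 sits in column 3, so 6^(-1) = 3.
6*2 = 5
5*3 = 9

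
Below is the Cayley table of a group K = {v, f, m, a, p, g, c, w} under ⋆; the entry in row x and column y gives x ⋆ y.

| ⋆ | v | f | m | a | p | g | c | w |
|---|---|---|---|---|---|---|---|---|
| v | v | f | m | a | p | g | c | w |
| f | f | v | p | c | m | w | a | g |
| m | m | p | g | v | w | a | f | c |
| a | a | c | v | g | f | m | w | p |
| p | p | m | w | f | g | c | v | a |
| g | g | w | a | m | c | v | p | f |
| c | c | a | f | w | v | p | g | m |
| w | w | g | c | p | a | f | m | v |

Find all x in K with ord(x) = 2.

Identity is v. Compute the order of each non-identity element by repeated multiplication:
  f: f → v  (order 2)
  m: m → g → a → v  (order 4)
  a: a → g → m → v  (order 4)
  p: p → g → c → v  (order 4)
  g: g → v  (order 2)
  c: c → g → p → v  (order 4)
  w: w → v  (order 2)
Elements of order 2: {f, g, w}.

{f, g, w}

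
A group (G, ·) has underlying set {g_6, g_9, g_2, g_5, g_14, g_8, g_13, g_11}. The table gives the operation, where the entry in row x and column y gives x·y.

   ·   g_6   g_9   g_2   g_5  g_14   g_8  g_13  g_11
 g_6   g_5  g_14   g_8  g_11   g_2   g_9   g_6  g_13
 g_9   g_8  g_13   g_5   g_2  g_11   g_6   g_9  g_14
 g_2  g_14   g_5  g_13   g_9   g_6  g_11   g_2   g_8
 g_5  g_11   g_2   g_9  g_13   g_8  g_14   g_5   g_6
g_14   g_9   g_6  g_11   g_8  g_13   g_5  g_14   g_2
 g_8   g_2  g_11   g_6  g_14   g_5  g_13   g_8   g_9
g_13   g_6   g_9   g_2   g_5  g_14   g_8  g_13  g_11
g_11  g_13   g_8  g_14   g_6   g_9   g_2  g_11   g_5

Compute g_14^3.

g_14^1 = g_14
g_14^2 = g_14·g_14 = g_13
g_14^3 = g_13·g_14 = g_14
(Structurally, G here is isomorphic to the dihedral group D_4.)

g_14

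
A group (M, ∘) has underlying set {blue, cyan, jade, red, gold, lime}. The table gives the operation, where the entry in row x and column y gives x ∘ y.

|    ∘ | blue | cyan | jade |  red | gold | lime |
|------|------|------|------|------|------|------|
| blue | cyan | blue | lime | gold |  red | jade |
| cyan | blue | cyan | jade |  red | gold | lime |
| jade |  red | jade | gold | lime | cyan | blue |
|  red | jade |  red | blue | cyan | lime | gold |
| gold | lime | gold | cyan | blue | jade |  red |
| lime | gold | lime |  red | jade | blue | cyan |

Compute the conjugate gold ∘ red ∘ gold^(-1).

The identity is cyan. In row gold, the entry cyan sits in column jade, so gold^(-1) = jade.
gold ∘ red = blue
blue ∘ jade = lime

lime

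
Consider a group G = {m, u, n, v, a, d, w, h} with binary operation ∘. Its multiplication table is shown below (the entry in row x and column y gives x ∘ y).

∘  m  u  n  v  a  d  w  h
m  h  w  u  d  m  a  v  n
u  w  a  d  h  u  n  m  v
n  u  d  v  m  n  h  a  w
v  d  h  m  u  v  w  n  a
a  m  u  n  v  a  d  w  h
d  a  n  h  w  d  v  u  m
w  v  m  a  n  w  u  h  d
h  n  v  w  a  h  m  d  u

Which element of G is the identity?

a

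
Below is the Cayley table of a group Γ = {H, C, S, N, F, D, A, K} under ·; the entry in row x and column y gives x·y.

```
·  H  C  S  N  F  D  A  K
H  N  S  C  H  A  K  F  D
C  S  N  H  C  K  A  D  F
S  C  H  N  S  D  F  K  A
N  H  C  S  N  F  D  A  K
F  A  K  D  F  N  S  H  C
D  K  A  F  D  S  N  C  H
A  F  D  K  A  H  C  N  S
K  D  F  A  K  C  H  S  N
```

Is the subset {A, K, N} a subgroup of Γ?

No

A·K = S, which is not in {A, K, N}.
The subset is not closed under ·, so it is not a subgroup.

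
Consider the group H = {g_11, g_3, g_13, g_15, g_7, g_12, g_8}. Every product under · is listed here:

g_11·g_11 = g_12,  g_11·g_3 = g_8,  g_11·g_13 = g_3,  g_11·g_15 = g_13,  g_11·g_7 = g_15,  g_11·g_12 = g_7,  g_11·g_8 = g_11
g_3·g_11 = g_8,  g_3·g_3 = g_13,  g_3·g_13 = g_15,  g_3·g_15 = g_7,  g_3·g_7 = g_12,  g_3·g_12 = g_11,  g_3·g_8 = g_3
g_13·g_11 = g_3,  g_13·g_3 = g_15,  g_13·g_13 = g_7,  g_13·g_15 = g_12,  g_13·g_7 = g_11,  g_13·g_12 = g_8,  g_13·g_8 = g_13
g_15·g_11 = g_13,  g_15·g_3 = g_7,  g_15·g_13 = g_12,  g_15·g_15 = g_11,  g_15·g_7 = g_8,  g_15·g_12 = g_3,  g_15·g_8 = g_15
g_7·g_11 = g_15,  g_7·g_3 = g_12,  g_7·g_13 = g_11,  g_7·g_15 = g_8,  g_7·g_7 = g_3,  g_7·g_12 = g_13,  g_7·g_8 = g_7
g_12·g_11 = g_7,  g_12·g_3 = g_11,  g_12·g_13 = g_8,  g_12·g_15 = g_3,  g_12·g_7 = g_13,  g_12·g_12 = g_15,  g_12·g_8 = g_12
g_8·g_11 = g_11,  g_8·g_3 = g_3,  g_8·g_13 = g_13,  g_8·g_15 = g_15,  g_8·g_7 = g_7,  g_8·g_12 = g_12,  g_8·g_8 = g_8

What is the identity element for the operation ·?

g_8

The identity e satisfies e·x = x for all x, so its row in the table reproduces the column headers.
Row g_8 reads: g_11, g_3, g_13, g_15, g_7, g_12, g_8 — exactly the header order. So g_8 is the identity.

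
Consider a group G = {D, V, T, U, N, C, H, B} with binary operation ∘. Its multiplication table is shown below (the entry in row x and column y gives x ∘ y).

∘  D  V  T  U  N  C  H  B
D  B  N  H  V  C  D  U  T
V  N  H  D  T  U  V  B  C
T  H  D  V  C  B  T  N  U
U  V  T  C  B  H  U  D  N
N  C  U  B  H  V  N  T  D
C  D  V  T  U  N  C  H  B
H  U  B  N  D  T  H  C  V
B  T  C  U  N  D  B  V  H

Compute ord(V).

The identity element is C (its row matches the header).
V^1 = V
V^2 = V ∘ V = H
V^3 = H ∘ V = B
V^4 = B ∘ V = C
The first power of V equal to the identity is V^4, so ord(V) = 4.

4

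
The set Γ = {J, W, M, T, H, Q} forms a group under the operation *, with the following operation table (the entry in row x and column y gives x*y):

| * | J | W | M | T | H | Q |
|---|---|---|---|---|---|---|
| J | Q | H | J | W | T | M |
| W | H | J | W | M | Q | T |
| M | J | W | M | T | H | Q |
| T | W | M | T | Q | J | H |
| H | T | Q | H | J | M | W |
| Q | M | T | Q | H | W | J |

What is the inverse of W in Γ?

First locate the identity: row M matches the header, so M is the identity.
Scan row W for M: W*T = M. Hence W^(-1) = T.

T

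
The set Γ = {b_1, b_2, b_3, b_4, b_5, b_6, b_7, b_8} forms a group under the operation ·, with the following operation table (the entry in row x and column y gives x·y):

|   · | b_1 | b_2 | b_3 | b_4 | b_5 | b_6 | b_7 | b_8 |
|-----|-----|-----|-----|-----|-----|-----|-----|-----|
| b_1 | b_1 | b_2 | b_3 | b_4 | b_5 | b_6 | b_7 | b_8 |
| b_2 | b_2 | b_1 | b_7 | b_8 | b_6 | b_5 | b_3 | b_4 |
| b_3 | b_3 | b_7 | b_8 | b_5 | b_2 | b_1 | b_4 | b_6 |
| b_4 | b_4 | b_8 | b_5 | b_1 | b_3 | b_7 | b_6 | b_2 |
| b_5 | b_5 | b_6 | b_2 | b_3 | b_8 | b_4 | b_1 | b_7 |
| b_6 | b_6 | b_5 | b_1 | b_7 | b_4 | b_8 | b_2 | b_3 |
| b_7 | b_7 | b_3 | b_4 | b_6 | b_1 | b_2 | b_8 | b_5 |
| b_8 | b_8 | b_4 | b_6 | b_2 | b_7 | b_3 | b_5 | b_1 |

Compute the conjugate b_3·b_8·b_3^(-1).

b_8

The identity is b_1. In row b_3, the entry b_1 sits in column b_6, so b_3^(-1) = b_6.
b_3·b_8 = b_6
b_6·b_6 = b_8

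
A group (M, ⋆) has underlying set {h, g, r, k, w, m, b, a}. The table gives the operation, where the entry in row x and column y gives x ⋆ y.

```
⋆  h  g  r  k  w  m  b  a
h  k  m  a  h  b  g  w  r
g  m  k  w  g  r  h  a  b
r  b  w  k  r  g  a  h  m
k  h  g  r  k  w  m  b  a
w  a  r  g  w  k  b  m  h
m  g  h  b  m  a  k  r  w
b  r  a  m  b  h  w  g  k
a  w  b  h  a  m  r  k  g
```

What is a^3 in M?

b

a^1 = a
a^2 = a ⋆ a = g
a^3 = g ⋆ a = b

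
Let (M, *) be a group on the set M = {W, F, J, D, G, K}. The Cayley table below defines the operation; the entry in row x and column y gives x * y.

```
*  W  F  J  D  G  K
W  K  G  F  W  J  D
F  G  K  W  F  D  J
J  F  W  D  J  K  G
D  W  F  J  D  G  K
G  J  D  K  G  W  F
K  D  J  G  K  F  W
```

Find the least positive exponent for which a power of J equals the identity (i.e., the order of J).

The identity element is D (its row matches the header).
J^1 = J
J^2 = J * J = D
The first power of J equal to the identity is J^2, so ord(J) = 2.

2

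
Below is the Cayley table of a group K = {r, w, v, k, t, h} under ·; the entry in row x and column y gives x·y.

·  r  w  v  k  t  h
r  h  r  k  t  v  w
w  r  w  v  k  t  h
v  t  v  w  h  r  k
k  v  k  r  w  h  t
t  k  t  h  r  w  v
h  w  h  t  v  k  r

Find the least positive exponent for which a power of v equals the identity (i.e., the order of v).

2

The identity element is w (its row matches the header).
v^1 = v
v^2 = v·v = w
The first power of v equal to the identity is v^2, so ord(v) = 2.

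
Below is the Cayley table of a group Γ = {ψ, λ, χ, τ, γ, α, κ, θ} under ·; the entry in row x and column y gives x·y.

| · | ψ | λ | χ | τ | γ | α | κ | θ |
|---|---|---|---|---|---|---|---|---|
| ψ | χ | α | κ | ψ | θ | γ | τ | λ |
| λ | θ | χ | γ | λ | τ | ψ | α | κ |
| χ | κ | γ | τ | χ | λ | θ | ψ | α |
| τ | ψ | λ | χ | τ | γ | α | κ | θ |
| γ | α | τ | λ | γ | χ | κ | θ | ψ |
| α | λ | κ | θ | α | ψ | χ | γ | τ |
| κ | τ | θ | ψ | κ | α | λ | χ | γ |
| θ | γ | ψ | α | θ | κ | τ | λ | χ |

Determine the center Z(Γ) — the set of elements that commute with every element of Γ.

{τ, χ}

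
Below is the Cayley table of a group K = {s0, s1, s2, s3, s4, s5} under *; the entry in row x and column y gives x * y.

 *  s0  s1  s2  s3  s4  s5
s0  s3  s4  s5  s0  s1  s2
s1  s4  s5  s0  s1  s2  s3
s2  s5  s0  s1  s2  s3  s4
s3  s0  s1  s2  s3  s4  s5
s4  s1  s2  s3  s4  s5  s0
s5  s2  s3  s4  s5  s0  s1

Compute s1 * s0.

s4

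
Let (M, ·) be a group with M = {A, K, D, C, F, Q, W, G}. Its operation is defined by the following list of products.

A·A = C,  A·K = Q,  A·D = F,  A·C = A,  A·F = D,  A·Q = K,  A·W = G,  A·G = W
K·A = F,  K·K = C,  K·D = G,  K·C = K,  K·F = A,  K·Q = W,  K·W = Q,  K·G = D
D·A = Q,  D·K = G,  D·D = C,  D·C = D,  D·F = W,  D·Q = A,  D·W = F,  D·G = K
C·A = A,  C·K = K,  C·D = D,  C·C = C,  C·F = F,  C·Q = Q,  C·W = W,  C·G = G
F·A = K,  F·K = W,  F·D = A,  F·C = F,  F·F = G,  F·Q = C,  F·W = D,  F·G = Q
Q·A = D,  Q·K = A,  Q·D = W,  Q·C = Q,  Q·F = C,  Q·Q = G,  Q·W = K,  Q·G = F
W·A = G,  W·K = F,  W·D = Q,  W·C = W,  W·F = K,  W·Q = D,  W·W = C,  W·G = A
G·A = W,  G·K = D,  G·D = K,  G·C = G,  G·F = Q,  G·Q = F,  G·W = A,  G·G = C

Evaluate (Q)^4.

C

Q^1 = Q
Q^2 = Q·Q = G
Q^3 = G·Q = F
Q^4 = F·Q = C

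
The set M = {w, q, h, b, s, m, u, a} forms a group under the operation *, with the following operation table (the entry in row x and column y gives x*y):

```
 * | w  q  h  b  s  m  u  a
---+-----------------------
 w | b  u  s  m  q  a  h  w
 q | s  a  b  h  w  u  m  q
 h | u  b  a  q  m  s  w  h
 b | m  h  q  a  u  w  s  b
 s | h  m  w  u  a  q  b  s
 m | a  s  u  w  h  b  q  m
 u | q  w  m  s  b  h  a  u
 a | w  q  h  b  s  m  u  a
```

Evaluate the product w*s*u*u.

q

w*s = q
q*u = m
m*u = q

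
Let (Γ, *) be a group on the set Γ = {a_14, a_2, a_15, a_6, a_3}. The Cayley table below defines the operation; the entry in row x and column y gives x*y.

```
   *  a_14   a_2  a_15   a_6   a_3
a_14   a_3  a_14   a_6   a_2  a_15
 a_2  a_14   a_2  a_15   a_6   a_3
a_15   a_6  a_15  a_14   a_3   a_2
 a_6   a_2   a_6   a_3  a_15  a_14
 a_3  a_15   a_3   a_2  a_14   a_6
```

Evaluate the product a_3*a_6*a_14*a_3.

a_3*a_6 = a_14
a_14*a_14 = a_3
a_3*a_3 = a_6

a_6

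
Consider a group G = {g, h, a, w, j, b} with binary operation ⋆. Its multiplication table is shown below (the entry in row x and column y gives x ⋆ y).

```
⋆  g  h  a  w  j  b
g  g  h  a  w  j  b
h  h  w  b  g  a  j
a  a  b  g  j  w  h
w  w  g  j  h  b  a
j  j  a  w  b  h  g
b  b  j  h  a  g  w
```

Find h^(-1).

First locate the identity: row g matches the header, so g is the identity.
Scan row h for g: h ⋆ w = g. Hence h^(-1) = w.

w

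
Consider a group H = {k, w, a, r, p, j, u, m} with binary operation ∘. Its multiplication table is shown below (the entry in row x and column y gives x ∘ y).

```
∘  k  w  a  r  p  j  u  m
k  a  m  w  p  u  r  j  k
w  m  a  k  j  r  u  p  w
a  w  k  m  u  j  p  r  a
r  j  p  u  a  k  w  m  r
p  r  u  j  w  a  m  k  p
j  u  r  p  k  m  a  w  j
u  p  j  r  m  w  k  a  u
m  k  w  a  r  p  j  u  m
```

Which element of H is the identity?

m

The identity e satisfies e ∘ x = x for all x, so its row in the table reproduces the column headers.
Row m reads: k, w, a, r, p, j, u, m — exactly the header order. So m is the identity.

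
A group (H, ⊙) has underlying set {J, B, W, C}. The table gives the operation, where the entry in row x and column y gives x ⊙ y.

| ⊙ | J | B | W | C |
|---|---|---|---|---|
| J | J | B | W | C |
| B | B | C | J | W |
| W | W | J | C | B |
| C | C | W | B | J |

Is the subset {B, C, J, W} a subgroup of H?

{B, C, J, W} contains the identity J.
Checking products: every product of two elements of {B, C, J, W} (read from the table) lies in {B, C, J, W}, so the set is closed.
In a finite group, a nonempty closed subset is a subgroup. So {B, C, J, W} ≤ H.

Yes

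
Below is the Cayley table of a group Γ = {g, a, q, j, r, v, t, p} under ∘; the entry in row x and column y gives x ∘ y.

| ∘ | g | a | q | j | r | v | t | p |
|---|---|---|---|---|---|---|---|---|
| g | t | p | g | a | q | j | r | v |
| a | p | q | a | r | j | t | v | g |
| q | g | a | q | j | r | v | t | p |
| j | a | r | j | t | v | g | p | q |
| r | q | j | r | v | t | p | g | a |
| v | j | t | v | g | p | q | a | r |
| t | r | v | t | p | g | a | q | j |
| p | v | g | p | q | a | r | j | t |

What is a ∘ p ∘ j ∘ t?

v

a ∘ p = g
g ∘ j = a
a ∘ t = v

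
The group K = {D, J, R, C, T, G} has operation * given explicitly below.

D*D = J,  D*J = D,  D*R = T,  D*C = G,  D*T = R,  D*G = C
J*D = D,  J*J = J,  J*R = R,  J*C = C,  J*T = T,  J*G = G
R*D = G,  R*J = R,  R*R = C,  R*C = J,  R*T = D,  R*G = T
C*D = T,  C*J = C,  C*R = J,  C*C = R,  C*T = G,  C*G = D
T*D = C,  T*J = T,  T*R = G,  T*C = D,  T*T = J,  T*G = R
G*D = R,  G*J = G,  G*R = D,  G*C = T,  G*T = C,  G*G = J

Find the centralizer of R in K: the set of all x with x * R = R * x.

{C, J, R}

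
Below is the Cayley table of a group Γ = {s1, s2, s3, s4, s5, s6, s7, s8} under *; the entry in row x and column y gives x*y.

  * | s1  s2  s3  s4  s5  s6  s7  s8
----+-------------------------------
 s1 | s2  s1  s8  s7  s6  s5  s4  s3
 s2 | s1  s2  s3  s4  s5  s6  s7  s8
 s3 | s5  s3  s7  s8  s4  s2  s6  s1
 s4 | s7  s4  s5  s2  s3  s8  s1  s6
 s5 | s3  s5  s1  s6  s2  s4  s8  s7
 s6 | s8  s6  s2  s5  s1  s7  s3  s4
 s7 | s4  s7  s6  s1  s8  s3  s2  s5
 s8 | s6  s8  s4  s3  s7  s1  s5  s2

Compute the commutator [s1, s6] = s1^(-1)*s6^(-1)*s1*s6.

Identity is s2; from the table s1^(-1) = s1 and s6^(-1) = s3.
s1*s3 = s8
s8*s1 = s6
s6*s6 = s7

s7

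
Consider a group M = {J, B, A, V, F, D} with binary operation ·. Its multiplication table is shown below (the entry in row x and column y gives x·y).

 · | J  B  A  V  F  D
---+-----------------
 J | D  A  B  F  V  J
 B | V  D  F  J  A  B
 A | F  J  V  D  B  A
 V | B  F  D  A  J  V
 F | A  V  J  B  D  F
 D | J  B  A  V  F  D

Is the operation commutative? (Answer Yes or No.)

V·J = B but J·V = F.
Since V and J do not commute, M is not abelian.

No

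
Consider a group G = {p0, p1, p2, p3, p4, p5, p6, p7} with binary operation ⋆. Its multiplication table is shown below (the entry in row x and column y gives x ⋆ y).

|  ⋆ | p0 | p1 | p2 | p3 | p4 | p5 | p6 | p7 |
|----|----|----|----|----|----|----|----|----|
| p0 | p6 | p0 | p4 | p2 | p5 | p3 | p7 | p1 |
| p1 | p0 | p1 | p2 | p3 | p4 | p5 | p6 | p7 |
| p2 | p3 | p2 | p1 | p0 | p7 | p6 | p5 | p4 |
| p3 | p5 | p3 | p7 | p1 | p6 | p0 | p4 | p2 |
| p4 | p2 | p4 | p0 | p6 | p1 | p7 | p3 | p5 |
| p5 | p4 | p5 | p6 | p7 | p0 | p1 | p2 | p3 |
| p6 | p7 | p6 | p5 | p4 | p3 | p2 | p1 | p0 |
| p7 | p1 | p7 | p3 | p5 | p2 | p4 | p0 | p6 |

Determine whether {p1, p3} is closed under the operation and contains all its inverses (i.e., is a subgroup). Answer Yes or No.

{p1, p3} contains the identity p1.
Checking products: every product of two elements of {p1, p3} (read from the table) lies in {p1, p3}, so the set is closed.
In a finite group, a nonempty closed subset is a subgroup. So {p1, p3} ≤ G.

Yes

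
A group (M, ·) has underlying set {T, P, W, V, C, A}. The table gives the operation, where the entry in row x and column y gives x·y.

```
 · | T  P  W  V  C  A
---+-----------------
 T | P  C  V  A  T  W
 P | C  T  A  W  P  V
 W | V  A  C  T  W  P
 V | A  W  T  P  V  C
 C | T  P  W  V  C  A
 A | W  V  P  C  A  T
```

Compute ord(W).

2

The identity element is C (its row matches the header).
W^1 = W
W^2 = W·W = C
The first power of W equal to the identity is W^2, so ord(W) = 2.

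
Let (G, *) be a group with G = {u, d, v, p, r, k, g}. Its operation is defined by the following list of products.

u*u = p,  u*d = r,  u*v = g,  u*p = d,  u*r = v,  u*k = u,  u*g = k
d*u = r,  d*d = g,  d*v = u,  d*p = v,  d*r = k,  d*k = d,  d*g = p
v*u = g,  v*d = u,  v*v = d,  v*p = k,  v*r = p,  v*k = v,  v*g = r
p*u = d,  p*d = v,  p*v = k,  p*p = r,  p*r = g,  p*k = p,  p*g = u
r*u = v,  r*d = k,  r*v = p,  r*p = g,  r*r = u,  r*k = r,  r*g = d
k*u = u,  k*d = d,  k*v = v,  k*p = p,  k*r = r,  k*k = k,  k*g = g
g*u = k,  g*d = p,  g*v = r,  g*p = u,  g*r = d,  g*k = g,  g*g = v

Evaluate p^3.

g

p^1 = p
p^2 = p * p = r
p^3 = r * p = g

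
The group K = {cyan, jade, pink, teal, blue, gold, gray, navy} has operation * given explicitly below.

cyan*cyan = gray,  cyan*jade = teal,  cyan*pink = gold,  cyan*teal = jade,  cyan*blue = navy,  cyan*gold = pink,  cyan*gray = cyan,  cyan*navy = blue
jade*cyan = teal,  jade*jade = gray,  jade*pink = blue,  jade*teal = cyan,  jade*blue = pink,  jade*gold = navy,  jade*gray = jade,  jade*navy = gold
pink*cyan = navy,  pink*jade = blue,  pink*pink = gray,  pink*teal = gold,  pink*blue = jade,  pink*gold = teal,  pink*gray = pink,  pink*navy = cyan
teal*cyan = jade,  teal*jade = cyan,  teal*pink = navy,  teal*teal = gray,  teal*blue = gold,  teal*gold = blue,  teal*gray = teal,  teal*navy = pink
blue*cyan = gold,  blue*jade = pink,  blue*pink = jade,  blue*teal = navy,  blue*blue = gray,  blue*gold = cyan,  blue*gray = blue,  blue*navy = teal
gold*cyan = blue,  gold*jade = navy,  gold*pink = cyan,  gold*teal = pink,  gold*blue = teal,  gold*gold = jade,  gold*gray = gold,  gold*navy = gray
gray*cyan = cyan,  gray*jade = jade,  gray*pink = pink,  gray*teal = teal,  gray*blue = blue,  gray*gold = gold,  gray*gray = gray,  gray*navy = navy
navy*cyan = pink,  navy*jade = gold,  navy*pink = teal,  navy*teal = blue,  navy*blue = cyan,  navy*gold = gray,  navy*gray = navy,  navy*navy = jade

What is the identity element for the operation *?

gray

The identity e satisfies e * x = x for all x, so its row in the table reproduces the column headers.
Row gray reads: cyan, jade, pink, teal, blue, gold, gray, navy — exactly the header order. So gray is the identity.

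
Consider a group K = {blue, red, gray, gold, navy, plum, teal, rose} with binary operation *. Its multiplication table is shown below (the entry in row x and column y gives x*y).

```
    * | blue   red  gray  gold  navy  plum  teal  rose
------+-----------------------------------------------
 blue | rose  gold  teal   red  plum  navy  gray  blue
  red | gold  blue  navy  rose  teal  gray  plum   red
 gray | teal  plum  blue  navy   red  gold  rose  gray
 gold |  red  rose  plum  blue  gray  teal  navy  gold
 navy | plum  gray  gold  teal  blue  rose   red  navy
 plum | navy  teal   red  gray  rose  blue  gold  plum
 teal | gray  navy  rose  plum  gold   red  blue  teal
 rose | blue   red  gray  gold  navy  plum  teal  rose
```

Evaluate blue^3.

blue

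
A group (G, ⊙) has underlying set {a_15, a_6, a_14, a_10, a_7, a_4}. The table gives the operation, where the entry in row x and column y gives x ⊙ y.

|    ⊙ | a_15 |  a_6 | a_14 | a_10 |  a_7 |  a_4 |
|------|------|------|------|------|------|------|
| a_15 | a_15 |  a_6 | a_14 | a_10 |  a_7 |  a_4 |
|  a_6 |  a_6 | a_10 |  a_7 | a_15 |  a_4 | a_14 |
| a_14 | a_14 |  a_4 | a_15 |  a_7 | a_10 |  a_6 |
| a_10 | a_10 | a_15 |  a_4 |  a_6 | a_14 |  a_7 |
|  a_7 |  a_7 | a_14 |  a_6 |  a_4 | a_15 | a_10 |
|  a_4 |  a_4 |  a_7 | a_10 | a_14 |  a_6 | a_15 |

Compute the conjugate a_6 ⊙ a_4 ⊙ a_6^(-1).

The identity is a_15. In row a_6, the entry a_15 sits in column a_10, so a_6^(-1) = a_10.
a_6 ⊙ a_4 = a_14
a_14 ⊙ a_10 = a_7

a_7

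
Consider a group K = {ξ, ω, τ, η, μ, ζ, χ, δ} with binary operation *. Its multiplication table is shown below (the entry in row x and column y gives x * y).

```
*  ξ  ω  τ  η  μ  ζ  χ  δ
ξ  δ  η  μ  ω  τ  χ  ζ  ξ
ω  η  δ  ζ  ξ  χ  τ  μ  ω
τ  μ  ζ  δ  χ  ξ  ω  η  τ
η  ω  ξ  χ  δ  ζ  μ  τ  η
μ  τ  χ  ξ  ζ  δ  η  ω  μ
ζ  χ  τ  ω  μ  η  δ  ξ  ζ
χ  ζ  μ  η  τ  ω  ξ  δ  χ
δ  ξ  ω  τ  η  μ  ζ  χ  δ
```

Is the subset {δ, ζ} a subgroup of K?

{δ, ζ} contains the identity δ.
Checking products: every product of two elements of {δ, ζ} (read from the table) lies in {δ, ζ}, so the set is closed.
In a finite group, a nonempty closed subset is a subgroup. So {δ, ζ} ≤ K.
(Structurally, K here is isomorphic to the elementary abelian group (Z_2)^3.)

Yes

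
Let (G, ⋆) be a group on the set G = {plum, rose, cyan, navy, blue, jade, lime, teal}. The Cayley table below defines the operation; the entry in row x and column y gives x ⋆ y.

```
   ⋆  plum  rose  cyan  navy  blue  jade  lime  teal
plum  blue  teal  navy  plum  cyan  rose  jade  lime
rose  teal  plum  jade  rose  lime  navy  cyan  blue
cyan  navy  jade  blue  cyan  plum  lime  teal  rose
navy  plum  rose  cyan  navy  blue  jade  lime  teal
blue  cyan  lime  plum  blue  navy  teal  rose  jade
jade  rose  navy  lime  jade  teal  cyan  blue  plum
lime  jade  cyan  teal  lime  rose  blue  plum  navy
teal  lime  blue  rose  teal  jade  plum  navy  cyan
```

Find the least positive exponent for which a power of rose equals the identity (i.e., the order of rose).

The identity element is navy (its row matches the header).
rose^1 = rose
rose^2 = rose ⋆ rose = plum
rose^3 = plum ⋆ rose = teal
rose^4 = teal ⋆ rose = blue
rose^5 = blue ⋆ rose = lime
rose^6 = lime ⋆ rose = cyan
rose^7 = cyan ⋆ rose = jade
rose^8 = jade ⋆ rose = navy
The first power of rose equal to the identity is rose^8, so ord(rose) = 8.
(Structurally, G here is isomorphic to the cyclic group Z_8.)

8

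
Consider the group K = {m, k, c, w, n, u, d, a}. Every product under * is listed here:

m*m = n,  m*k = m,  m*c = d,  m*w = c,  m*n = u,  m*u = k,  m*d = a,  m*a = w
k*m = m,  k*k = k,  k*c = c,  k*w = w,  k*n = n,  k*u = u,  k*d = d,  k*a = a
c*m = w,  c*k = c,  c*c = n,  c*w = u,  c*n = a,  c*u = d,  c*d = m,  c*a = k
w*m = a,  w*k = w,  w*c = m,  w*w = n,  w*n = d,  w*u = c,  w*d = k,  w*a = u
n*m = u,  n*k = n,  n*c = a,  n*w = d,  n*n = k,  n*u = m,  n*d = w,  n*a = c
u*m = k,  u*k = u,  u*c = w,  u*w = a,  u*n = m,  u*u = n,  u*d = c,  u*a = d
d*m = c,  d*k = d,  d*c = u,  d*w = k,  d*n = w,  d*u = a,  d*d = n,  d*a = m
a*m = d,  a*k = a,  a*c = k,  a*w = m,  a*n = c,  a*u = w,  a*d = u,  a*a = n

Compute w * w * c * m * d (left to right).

w * w = n
n * c = a
a * m = d
d * d = n
(Structurally, K here is isomorphic to the quaternion group Q_8.)

n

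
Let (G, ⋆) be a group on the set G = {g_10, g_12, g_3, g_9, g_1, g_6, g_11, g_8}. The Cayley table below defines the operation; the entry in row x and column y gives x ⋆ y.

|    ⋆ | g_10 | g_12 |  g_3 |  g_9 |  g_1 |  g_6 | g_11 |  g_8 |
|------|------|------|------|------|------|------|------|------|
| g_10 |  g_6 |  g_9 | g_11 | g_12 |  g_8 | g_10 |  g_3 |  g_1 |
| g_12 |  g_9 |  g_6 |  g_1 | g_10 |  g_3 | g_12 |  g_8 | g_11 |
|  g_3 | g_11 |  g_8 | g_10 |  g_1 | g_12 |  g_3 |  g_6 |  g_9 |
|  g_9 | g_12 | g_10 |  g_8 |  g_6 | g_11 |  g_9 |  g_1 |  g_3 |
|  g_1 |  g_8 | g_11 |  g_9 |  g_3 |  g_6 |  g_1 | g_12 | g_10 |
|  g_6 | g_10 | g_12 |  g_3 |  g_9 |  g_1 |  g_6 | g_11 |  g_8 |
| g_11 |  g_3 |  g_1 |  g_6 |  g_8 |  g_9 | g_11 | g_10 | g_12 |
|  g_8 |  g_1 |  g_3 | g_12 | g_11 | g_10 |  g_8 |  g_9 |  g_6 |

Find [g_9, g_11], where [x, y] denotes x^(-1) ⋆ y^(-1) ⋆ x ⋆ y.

Identity is g_6; from the table g_9^(-1) = g_9 and g_11^(-1) = g_3.
g_9 ⋆ g_3 = g_8
g_8 ⋆ g_9 = g_11
g_11 ⋆ g_11 = g_10
(Structurally, G here is isomorphic to the dihedral group D_4.)

g_10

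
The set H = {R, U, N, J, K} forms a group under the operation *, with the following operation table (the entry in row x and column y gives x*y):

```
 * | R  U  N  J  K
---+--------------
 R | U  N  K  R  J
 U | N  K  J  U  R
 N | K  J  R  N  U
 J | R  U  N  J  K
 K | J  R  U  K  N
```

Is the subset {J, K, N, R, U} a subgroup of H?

Yes

{J, K, N, R, U} contains the identity J.
Checking products: every product of two elements of {J, K, N, R, U} (read from the table) lies in {J, K, N, R, U}, so the set is closed.
In a finite group, a nonempty closed subset is a subgroup. So {J, K, N, R, U} ≤ H.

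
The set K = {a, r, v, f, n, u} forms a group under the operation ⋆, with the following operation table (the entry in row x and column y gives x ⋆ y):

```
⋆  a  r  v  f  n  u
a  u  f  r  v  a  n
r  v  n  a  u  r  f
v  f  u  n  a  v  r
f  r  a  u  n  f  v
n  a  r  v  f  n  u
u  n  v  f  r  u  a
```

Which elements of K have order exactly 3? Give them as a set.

Identity is n. Compute the order of each non-identity element by repeated multiplication:
  a: a → u → n  (order 3)
  r: r → n  (order 2)
  v: v → n  (order 2)
  f: f → n  (order 2)
  u: u → a → n  (order 3)
Elements of order 3: {a, u}.
(Structurally, K here is isomorphic to the symmetric group S_3.)

{a, u}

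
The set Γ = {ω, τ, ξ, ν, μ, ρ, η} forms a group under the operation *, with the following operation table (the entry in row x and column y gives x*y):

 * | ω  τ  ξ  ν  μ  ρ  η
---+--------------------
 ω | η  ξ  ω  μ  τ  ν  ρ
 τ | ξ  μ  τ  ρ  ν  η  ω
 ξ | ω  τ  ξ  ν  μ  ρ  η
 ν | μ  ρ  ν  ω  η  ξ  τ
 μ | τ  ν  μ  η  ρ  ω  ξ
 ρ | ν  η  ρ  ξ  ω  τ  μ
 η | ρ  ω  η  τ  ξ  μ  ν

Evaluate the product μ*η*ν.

ν

μ*η = ξ
ξ*ν = ν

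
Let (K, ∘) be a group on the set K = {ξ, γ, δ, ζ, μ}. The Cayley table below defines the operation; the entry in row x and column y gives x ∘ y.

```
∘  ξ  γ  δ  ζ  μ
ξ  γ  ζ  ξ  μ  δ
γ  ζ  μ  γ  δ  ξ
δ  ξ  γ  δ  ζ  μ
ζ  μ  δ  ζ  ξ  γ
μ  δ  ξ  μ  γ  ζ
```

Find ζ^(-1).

First locate the identity: row δ matches the header, so δ is the identity.
Scan row ζ for δ: ζ ∘ γ = δ. Hence ζ^(-1) = γ.

γ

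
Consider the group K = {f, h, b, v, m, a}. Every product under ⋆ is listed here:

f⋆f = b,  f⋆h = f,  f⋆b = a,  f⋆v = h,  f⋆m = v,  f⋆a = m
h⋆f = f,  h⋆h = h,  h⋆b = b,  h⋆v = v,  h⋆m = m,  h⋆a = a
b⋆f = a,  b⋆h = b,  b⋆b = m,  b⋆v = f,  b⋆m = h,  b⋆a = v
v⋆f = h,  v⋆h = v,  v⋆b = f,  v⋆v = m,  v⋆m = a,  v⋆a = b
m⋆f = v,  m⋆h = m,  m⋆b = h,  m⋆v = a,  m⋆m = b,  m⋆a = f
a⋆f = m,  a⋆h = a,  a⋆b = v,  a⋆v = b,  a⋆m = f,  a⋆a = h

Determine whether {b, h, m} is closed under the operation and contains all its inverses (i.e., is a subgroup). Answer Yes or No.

Yes

{b, h, m} contains the identity h.
Checking products: every product of two elements of {b, h, m} (read from the table) lies in {b, h, m}, so the set is closed.
In a finite group, a nonempty closed subset is a subgroup. So {b, h, m} ≤ K.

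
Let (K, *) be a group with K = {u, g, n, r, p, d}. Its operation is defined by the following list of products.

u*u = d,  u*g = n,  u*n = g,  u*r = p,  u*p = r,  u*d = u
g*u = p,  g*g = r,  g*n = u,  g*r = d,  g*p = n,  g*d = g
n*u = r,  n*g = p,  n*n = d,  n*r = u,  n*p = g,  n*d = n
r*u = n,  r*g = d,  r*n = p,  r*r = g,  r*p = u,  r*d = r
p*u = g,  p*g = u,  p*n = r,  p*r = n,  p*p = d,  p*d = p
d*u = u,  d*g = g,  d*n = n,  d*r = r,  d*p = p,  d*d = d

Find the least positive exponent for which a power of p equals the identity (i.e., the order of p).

2

The identity element is d (its row matches the header).
p^1 = p
p^2 = p * p = d
The first power of p equal to the identity is p^2, so ord(p) = 2.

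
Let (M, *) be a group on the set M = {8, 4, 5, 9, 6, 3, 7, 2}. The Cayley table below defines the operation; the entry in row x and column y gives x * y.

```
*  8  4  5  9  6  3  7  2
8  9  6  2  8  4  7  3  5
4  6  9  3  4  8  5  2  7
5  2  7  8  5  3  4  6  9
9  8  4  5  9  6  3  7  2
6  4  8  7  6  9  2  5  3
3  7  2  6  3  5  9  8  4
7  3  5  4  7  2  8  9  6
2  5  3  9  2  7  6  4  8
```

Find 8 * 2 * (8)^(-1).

2

The identity is 9. In row 8, the entry 9 sits in column 8, so 8^(-1) = 8.
8 * 2 = 5
5 * 8 = 2
(Structurally, M here is isomorphic to the dihedral group D_4.)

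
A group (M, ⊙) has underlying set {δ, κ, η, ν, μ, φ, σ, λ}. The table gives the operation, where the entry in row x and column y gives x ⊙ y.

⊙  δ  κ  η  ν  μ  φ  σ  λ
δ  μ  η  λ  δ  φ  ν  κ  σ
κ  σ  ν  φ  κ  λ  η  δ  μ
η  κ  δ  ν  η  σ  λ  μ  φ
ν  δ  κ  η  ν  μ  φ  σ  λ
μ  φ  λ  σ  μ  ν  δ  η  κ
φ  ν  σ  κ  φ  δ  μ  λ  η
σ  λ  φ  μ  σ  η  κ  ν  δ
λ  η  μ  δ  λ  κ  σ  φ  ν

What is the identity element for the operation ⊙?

ν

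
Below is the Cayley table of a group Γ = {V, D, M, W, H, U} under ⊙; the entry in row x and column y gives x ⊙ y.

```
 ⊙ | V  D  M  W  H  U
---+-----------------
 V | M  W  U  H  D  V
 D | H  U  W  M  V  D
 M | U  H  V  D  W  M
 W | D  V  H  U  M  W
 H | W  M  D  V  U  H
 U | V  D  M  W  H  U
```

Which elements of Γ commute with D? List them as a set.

Compare row D with column D entry by entry.
H ⊙ D = M but D ⊙ H = V, so H does not.
Collecting the elements that commute with D: C(D) = {D, U}.
(Structurally, Γ here is isomorphic to the symmetric group S_3.)

{D, U}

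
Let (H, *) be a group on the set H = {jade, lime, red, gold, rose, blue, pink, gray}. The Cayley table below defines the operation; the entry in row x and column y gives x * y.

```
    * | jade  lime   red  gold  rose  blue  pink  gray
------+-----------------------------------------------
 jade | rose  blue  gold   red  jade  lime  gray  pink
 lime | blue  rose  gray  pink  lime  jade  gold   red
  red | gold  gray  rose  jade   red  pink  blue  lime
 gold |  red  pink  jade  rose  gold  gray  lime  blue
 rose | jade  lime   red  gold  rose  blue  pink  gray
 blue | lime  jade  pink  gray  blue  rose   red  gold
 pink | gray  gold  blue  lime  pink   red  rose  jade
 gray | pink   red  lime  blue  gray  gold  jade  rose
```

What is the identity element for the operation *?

rose

The identity e satisfies e * x = x for all x, so its row in the table reproduces the column headers.
Row rose reads: jade, lime, red, gold, rose, blue, pink, gray — exactly the header order. So rose is the identity.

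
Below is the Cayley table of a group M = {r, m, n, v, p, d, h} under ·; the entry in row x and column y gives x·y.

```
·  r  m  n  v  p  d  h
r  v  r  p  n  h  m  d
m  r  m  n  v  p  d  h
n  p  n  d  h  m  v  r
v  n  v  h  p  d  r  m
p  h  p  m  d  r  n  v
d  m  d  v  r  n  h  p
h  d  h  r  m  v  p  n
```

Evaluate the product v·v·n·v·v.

v·v = p
p·n = m
m·v = v
v·v = p

p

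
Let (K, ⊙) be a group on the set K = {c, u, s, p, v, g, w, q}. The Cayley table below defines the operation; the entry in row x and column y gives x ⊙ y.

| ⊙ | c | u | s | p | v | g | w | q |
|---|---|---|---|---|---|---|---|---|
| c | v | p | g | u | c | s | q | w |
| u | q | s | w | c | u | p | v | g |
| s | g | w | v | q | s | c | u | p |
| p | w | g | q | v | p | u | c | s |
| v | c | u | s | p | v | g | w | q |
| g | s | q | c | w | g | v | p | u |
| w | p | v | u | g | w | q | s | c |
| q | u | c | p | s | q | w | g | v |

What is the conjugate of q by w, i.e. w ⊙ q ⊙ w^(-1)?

The identity is v. In row w, the entry v sits in column u, so w^(-1) = u.
w ⊙ q = c
c ⊙ u = p

p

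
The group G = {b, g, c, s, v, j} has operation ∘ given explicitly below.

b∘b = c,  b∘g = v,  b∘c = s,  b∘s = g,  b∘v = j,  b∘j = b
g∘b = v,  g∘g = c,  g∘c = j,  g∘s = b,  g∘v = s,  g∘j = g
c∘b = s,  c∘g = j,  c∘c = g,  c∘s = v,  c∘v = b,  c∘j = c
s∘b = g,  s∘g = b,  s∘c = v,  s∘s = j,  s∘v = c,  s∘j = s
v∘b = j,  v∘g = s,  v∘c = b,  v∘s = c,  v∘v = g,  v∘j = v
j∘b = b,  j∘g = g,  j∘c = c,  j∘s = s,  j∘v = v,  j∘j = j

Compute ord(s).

The identity element is j (its row matches the header).
s^1 = s
s^2 = s ∘ s = j
The first power of s equal to the identity is s^2, so ord(s) = 2.

2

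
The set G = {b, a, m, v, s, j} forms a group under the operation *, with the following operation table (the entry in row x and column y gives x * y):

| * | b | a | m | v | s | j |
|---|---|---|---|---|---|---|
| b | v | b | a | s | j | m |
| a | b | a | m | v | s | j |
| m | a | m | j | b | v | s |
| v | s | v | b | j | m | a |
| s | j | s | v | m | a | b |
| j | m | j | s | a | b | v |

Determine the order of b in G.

The identity element is a (its row matches the header).
b^1 = b
b^2 = b * b = v
b^3 = v * b = s
b^4 = s * b = j
b^5 = j * b = m
b^6 = m * b = a
The first power of b equal to the identity is b^6, so ord(b) = 6.
(Structurally, G here is isomorphic to the cyclic group Z_6.)

6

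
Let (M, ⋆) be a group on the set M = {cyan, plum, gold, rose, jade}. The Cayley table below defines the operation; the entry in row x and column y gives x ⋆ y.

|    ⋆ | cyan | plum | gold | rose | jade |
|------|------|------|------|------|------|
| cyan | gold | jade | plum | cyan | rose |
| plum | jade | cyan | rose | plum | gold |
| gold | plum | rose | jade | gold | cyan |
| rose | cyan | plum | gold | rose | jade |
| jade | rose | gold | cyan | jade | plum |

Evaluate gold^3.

cyan

gold^1 = gold
gold^2 = gold ⋆ gold = jade
gold^3 = jade ⋆ gold = cyan
(Structurally, M here is isomorphic to the cyclic group Z_5.)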